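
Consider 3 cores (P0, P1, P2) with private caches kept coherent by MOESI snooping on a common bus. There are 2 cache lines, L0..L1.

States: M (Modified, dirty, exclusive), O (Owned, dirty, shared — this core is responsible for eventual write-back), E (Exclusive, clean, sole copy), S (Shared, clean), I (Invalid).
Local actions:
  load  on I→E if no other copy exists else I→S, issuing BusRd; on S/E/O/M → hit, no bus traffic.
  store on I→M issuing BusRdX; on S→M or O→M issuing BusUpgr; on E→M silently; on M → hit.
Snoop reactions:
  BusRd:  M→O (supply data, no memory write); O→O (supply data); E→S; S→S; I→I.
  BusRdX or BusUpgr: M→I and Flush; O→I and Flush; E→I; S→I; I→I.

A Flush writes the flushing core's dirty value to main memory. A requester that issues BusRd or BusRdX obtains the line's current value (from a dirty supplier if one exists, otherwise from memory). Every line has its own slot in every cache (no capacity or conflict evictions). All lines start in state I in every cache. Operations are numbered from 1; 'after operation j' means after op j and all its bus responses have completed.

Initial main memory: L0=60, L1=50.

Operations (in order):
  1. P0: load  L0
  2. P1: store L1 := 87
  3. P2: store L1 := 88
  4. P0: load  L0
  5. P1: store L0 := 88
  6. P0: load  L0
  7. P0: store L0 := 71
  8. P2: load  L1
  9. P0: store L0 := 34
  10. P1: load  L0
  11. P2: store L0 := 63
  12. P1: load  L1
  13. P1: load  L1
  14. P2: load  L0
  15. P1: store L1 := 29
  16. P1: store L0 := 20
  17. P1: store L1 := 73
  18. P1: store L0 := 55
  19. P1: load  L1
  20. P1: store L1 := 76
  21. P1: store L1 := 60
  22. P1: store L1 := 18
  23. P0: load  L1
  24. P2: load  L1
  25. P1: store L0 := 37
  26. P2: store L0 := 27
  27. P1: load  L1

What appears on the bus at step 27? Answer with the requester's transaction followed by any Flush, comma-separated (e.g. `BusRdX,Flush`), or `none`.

[1] P0: load  L0 | P0:E(60), P1:I, P2:I | bus: BusRd
[2] P1: store L1 := 87 | P0:I, P1:M(87), P2:I | bus: BusRdX
[3] P2: store L1 := 88 | P0:I, P1:I, P2:M(88) | bus: BusRdX,Flush
[4] P0: load  L0 | P0:E(60), P1:I, P2:I | bus: none
[5] P1: store L0 := 88 | P0:I, P1:M(88), P2:I | bus: BusRdX
[6] P0: load  L0 | P0:S(88), P1:O(88), P2:I | bus: BusRd
[7] P0: store L0 := 71 | P0:M(71), P1:I, P2:I | bus: BusUpgr,Flush
[8] P2: load  L1 | P0:I, P1:I, P2:M(88) | bus: none
[9] P0: store L0 := 34 | P0:M(34), P1:I, P2:I | bus: none
[10] P1: load  L0 | P0:O(34), P1:S(34), P2:I | bus: BusRd
[11] P2: store L0 := 63 | P0:I, P1:I, P2:M(63) | bus: BusRdX,Flush
[12] P1: load  L1 | P0:I, P1:S(88), P2:O(88) | bus: BusRd
[13] P1: load  L1 | P0:I, P1:S(88), P2:O(88) | bus: none
[14] P2: load  L0 | P0:I, P1:I, P2:M(63) | bus: none
[15] P1: store L1 := 29 | P0:I, P1:M(29), P2:I | bus: BusUpgr,Flush
[16] P1: store L0 := 20 | P0:I, P1:M(20), P2:I | bus: BusRdX,Flush
[17] P1: store L1 := 73 | P0:I, P1:M(73), P2:I | bus: none
[18] P1: store L0 := 55 | P0:I, P1:M(55), P2:I | bus: none
[19] P1: load  L1 | P0:I, P1:M(73), P2:I | bus: none
[20] P1: store L1 := 76 | P0:I, P1:M(76), P2:I | bus: none
[21] P1: store L1 := 60 | P0:I, P1:M(60), P2:I | bus: none
[22] P1: store L1 := 18 | P0:I, P1:M(18), P2:I | bus: none
[23] P0: load  L1 | P0:S(18), P1:O(18), P2:I | bus: BusRd
[24] P2: load  L1 | P0:S(18), P1:O(18), P2:S(18) | bus: BusRd
[25] P1: store L0 := 37 | P0:I, P1:M(37), P2:I | bus: none
[26] P2: store L0 := 27 | P0:I, P1:I, P2:M(27) | bus: BusRdX,Flush
[27] P1: load  L1 | P0:S(18), P1:O(18), P2:S(18) | bus: none

bus = none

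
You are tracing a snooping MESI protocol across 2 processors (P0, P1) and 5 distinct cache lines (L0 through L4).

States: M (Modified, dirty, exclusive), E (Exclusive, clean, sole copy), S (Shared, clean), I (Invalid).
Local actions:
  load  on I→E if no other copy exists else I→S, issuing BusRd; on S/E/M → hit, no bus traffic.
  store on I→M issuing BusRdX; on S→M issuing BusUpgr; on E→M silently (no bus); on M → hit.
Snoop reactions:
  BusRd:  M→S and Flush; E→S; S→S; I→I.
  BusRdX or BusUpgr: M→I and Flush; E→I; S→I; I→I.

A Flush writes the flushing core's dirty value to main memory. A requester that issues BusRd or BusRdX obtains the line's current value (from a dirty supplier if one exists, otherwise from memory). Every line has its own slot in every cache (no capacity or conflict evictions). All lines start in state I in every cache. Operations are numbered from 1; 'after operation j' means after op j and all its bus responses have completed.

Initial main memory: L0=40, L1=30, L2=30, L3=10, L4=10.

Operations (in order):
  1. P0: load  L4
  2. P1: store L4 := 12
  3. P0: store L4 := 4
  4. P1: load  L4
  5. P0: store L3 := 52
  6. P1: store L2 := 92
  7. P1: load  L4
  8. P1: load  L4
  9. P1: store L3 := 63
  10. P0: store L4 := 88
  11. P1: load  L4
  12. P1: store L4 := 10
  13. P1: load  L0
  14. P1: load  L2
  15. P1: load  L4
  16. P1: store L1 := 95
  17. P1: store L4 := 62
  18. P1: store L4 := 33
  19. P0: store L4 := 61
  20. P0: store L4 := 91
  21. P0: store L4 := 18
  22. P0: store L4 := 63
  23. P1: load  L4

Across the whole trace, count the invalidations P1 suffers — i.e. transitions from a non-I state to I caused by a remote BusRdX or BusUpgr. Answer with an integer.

[1] P0: load  L4 | P0:E(10), P1:I | bus: BusRd
[2] P1: store L4 := 12 | P0:I, P1:M(12) | bus: BusRdX
[3] P0: store L4 := 4 | P0:M(4), P1:I | bus: BusRdX,Flush
[4] P1: load  L4 | P0:S(4), P1:S(4) | bus: BusRd,Flush
[5] P0: store L3 := 52 | P0:M(52), P1:I | bus: BusRdX
[6] P1: store L2 := 92 | P0:I, P1:M(92) | bus: BusRdX
[7] P1: load  L4 | P0:S(4), P1:S(4) | bus: none
[8] P1: load  L4 | P0:S(4), P1:S(4) | bus: none
[9] P1: store L3 := 63 | P0:I, P1:M(63) | bus: BusRdX,Flush
[10] P0: store L4 := 88 | P0:M(88), P1:I | bus: BusUpgr
[11] P1: load  L4 | P0:S(88), P1:S(88) | bus: BusRd,Flush
[12] P1: store L4 := 10 | P0:I, P1:M(10) | bus: BusUpgr
[13] P1: load  L0 | P0:I, P1:E(40) | bus: BusRd
[14] P1: load  L2 | P0:I, P1:M(92) | bus: none
[15] P1: load  L4 | P0:I, P1:M(10) | bus: none
[16] P1: store L1 := 95 | P0:I, P1:M(95) | bus: BusRdX
[17] P1: store L4 := 62 | P0:I, P1:M(62) | bus: none
[18] P1: store L4 := 33 | P0:I, P1:M(33) | bus: none
[19] P0: store L4 := 61 | P0:M(61), P1:I | bus: BusRdX,Flush
[20] P0: store L4 := 91 | P0:M(91), P1:I | bus: none
[21] P0: store L4 := 18 | P0:M(18), P1:I | bus: none
[22] P0: store L4 := 63 | P0:M(63), P1:I | bus: none
[23] P1: load  L4 | P0:S(63), P1:S(63) | bus: BusRd,Flush

invalidations = 3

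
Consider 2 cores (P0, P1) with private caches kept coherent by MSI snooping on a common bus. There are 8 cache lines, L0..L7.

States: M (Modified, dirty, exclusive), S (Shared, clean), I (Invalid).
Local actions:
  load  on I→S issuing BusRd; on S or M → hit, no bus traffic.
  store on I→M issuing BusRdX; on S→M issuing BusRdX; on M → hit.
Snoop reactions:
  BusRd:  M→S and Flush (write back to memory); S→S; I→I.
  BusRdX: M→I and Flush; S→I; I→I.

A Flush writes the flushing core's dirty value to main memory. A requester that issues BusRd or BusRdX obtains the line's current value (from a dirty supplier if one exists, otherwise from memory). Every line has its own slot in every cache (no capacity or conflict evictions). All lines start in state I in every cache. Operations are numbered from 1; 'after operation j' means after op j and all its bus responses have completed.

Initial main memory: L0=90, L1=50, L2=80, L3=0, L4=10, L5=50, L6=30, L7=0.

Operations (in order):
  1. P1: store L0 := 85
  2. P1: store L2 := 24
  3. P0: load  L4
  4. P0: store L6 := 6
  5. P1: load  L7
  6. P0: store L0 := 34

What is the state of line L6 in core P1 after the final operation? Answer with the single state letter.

  op1 P1: store L0 := 85 → I/M on L0; bus BusRdX; mem=90
  op2 P1: store L2 := 24 → I/M on L2; bus BusRdX; mem=80
  op3 P0: load  L4 → S/I on L4; bus BusRd; mem=10
  op4 P0: store L6 := 6 → M/I on L6; bus BusRdX; mem=30
  op5 P1: load  L7 → I/S on L7; bus BusRd; mem=0
  op6 P0: store L0 := 34 → M/I on L0; bus BusRdX Flush; mem=85

state = I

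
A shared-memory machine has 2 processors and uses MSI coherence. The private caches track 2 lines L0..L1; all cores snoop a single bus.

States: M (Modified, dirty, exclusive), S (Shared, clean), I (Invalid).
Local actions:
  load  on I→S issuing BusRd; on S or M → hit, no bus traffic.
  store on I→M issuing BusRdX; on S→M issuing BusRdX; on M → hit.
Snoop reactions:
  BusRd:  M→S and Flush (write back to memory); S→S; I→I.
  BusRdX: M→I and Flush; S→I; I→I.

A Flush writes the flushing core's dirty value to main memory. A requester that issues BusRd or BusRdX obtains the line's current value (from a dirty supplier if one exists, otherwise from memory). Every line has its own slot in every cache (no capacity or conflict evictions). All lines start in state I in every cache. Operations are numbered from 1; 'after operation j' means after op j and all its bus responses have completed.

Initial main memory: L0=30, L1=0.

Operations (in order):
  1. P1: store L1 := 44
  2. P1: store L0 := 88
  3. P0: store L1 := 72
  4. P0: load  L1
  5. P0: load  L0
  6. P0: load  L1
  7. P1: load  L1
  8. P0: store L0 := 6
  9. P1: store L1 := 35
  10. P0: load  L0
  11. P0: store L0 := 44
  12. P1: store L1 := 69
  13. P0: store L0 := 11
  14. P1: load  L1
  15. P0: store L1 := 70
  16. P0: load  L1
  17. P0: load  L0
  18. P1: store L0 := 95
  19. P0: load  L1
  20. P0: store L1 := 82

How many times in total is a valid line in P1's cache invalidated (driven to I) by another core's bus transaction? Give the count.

invalidations = 3

1. P1: store L1 := 44  bus=[BusRdX]  L1: P0=I P1=M  mem[L1]=0
2. P1: store L0 := 88  bus=[BusRdX]  L0: P0=I P1=M  mem[L0]=30
3. P0: store L1 := 72  bus=[BusRdX,Flush]  L1: P0=M P1=I  mem[L1]=44
4. P0: load  L1  bus=[-]  L1: P0=M P1=I  mem[L1]=44
5. P0: load  L0  bus=[BusRd,Flush]  L0: P0=S P1=S  mem[L0]=88
6. P0: load  L1  bus=[-]  L1: P0=M P1=I  mem[L1]=44
7. P1: load  L1  bus=[BusRd,Flush]  L1: P0=S P1=S  mem[L1]=72
8. P0: store L0 := 6  bus=[BusRdX]  L0: P0=M P1=I  mem[L0]=88
9. P1: store L1 := 35  bus=[BusRdX]  L1: P0=I P1=M  mem[L1]=72
10. P0: load  L0  bus=[-]  L0: P0=M P1=I  mem[L0]=88
11. P0: store L0 := 44  bus=[-]  L0: P0=M P1=I  mem[L0]=88
12. P1: store L1 := 69  bus=[-]  L1: P0=I P1=M  mem[L1]=72
13. P0: store L0 := 11  bus=[-]  L0: P0=M P1=I  mem[L0]=88
14. P1: load  L1  bus=[-]  L1: P0=I P1=M  mem[L1]=72
15. P0: store L1 := 70  bus=[BusRdX,Flush]  L1: P0=M P1=I  mem[L1]=69
16. P0: load  L1  bus=[-]  L1: P0=M P1=I  mem[L1]=69
17. P0: load  L0  bus=[-]  L0: P0=M P1=I  mem[L0]=88
18. P1: store L0 := 95  bus=[BusRdX,Flush]  L0: P0=I P1=M  mem[L0]=11
19. P0: load  L1  bus=[-]  L1: P0=M P1=I  mem[L1]=69
20. P0: store L1 := 82  bus=[-]  L1: P0=M P1=I  mem[L1]=69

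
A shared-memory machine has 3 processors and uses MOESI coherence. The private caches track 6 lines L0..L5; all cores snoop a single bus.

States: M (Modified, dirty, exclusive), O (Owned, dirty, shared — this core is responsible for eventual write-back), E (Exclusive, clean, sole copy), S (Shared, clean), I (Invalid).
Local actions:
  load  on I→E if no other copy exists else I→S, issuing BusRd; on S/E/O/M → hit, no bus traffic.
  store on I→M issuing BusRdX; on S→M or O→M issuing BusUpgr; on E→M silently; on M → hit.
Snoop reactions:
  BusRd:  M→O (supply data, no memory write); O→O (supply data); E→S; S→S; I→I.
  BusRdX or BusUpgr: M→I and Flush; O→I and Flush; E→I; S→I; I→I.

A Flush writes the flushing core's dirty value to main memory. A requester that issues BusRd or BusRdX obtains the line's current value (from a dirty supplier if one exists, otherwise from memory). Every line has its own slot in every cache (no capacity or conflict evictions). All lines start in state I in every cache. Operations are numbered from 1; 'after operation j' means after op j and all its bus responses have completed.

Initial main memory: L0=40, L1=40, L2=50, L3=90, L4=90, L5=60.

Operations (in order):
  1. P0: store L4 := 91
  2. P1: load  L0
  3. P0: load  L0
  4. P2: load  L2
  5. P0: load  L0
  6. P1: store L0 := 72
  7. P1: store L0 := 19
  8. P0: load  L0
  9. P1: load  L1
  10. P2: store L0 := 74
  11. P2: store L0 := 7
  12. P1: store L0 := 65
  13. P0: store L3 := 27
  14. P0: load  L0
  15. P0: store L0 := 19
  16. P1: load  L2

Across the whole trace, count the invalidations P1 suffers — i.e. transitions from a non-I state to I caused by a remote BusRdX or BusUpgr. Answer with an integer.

step 1: P0: store L4 := 91  ⟶  MII  (L4)  txn=BusRdX  M[L4]=90
step 2: P1: load  L0  ⟶  IEI  (L0)  txn=BusRd  M[L0]=40
step 3: P0: load  L0  ⟶  SSI  (L0)  txn=BusRd  M[L0]=40
step 4: P2: load  L2  ⟶  IIE  (L2)  txn=BusRd  M[L2]=50
step 5: P0: load  L0  ⟶  SSI  (L0)  txn=∅  M[L0]=40
step 6: P1: store L0 := 72  ⟶  IMI  (L0)  txn=BusUpgr  M[L0]=40
step 7: P1: store L0 := 19  ⟶  IMI  (L0)  txn=∅  M[L0]=40
step 8: P0: load  L0  ⟶  SOI  (L0)  txn=BusRd  M[L0]=40
step 9: P1: load  L1  ⟶  IEI  (L1)  txn=BusRd  M[L1]=40
step 10: P2: store L0 := 74  ⟶  IIM  (L0)  txn=BusRdX+Flush  M[L0]=19
step 11: P2: store L0 := 7  ⟶  IIM  (L0)  txn=∅  M[L0]=19
step 12: P1: store L0 := 65  ⟶  IMI  (L0)  txn=BusRdX+Flush  M[L0]=7
step 13: P0: store L3 := 27  ⟶  MII  (L3)  txn=BusRdX  M[L3]=90
step 14: P0: load  L0  ⟶  SOI  (L0)  txn=BusRd  M[L0]=7
step 15: P0: store L0 := 19  ⟶  MII  (L0)  txn=BusUpgr+Flush  M[L0]=65
step 16: P1: load  L2  ⟶  ISS  (L2)  txn=BusRd  M[L2]=50

invalidations = 2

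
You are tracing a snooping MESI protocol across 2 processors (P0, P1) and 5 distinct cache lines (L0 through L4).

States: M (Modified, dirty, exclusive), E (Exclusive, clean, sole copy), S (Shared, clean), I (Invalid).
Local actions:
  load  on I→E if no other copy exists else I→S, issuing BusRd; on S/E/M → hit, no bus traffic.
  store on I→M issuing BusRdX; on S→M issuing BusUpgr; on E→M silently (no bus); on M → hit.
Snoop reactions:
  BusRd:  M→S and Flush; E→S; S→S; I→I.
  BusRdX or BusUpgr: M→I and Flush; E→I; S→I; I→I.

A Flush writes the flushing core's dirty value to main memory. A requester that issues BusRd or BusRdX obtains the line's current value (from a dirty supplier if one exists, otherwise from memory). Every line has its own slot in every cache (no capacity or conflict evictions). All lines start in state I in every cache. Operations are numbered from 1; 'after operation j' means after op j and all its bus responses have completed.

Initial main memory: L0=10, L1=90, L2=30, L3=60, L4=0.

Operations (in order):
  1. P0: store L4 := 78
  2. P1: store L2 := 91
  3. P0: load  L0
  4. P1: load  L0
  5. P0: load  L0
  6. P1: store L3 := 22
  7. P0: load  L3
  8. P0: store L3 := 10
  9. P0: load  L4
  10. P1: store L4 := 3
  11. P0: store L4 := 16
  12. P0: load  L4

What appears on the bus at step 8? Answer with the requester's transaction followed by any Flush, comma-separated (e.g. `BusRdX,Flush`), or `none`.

[1] P0: store L4 := 78 | P0:M(78), P1:I | bus: BusRdX
[2] P1: store L2 := 91 | P0:I, P1:M(91) | bus: BusRdX
[3] P0: load  L0 | P0:E(10), P1:I | bus: BusRd
[4] P1: load  L0 | P0:S(10), P1:S(10) | bus: BusRd
[5] P0: load  L0 | P0:S(10), P1:S(10) | bus: none
[6] P1: store L3 := 22 | P0:I, P1:M(22) | bus: BusRdX
[7] P0: load  L3 | P0:S(22), P1:S(22) | bus: BusRd,Flush
[8] P0: store L3 := 10 | P0:M(10), P1:I | bus: BusUpgr
[9] P0: load  L4 | P0:M(78), P1:I | bus: none
[10] P1: store L4 := 3 | P0:I, P1:M(3) | bus: BusRdX,Flush
[11] P0: store L4 := 16 | P0:M(16), P1:I | bus: BusRdX,Flush
[12] P0: load  L4 | P0:M(16), P1:I | bus: none

bus = BusUpgr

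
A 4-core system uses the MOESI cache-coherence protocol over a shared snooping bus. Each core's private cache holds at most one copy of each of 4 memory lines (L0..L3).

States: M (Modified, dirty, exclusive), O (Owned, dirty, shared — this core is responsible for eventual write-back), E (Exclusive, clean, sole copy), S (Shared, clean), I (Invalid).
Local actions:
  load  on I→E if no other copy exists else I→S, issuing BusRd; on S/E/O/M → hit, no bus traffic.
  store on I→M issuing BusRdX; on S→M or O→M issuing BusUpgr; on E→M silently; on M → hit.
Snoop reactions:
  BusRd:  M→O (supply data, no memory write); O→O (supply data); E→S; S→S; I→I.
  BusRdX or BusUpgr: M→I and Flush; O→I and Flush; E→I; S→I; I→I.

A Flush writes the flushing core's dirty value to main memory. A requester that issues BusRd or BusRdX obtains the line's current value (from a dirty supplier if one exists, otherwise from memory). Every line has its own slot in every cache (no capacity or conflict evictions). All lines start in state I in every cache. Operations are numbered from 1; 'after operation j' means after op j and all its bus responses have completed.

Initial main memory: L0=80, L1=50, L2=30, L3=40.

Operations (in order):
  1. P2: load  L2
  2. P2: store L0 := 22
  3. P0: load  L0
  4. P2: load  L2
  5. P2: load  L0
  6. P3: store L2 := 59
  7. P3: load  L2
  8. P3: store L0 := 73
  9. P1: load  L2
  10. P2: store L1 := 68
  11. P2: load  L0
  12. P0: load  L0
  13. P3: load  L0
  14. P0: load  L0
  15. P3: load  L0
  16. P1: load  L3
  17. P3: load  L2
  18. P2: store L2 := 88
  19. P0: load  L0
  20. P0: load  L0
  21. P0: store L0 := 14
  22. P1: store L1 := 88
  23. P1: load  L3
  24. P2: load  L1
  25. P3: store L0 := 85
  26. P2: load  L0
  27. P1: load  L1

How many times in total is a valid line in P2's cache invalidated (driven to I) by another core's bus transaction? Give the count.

1. P2: load  L2  bus=[BusRd]  L2: P0=I P1=I P2=E P3=I  mem[L2]=30
2. P2: store L0 := 22  bus=[BusRdX]  L0: P0=I P1=I P2=M P3=I  mem[L0]=80
3. P0: load  L0  bus=[BusRd]  L0: P0=S P1=I P2=O P3=I  mem[L0]=80
4. P2: load  L2  bus=[-]  L2: P0=I P1=I P2=E P3=I  mem[L2]=30
5. P2: load  L0  bus=[-]  L0: P0=S P1=I P2=O P3=I  mem[L0]=80
6. P3: store L2 := 59  bus=[BusRdX]  L2: P0=I P1=I P2=I P3=M  mem[L2]=30
7. P3: load  L2  bus=[-]  L2: P0=I P1=I P2=I P3=M  mem[L2]=30
8. P3: store L0 := 73  bus=[BusRdX,Flush]  L0: P0=I P1=I P2=I P3=M  mem[L0]=22
9. P1: load  L2  bus=[BusRd]  L2: P0=I P1=S P2=I P3=O  mem[L2]=30
10. P2: store L1 := 68  bus=[BusRdX]  L1: P0=I P1=I P2=M P3=I  mem[L1]=50
11. P2: load  L0  bus=[BusRd]  L0: P0=I P1=I P2=S P3=O  mem[L0]=22
12. P0: load  L0  bus=[BusRd]  L0: P0=S P1=I P2=S P3=O  mem[L0]=22
13. P3: load  L0  bus=[-]  L0: P0=S P1=I P2=S P3=O  mem[L0]=22
14. P0: load  L0  bus=[-]  L0: P0=S P1=I P2=S P3=O  mem[L0]=22
15. P3: load  L0  bus=[-]  L0: P0=S P1=I P2=S P3=O  mem[L0]=22
16. P1: load  L3  bus=[BusRd]  L3: P0=I P1=E P2=I P3=I  mem[L3]=40
17. P3: load  L2  bus=[-]  L2: P0=I P1=S P2=I P3=O  mem[L2]=30
18. P2: store L2 := 88  bus=[BusRdX,Flush]  L2: P0=I P1=I P2=M P3=I  mem[L2]=59
19. P0: load  L0  bus=[-]  L0: P0=S P1=I P2=S P3=O  mem[L0]=22
20. P0: load  L0  bus=[-]  L0: P0=S P1=I P2=S P3=O  mem[L0]=22
21. P0: store L0 := 14  bus=[BusUpgr,Flush]  L0: P0=M P1=I P2=I P3=I  mem[L0]=73
22. P1: store L1 := 88  bus=[BusRdX,Flush]  L1: P0=I P1=M P2=I P3=I  mem[L1]=68
23. P1: load  L3  bus=[-]  L3: P0=I P1=E P2=I P3=I  mem[L3]=40
24. P2: load  L1  bus=[BusRd]  L1: P0=I P1=O P2=S P3=I  mem[L1]=68
25. P3: store L0 := 85  bus=[BusRdX,Flush]  L0: P0=I P1=I P2=I P3=M  mem[L0]=14
26. P2: load  L0  bus=[BusRd]  L0: P0=I P1=I P2=S P3=O  mem[L0]=14
27. P1: load  L1  bus=[-]  L1: P0=I P1=O P2=S P3=I  mem[L1]=68

invalidations = 4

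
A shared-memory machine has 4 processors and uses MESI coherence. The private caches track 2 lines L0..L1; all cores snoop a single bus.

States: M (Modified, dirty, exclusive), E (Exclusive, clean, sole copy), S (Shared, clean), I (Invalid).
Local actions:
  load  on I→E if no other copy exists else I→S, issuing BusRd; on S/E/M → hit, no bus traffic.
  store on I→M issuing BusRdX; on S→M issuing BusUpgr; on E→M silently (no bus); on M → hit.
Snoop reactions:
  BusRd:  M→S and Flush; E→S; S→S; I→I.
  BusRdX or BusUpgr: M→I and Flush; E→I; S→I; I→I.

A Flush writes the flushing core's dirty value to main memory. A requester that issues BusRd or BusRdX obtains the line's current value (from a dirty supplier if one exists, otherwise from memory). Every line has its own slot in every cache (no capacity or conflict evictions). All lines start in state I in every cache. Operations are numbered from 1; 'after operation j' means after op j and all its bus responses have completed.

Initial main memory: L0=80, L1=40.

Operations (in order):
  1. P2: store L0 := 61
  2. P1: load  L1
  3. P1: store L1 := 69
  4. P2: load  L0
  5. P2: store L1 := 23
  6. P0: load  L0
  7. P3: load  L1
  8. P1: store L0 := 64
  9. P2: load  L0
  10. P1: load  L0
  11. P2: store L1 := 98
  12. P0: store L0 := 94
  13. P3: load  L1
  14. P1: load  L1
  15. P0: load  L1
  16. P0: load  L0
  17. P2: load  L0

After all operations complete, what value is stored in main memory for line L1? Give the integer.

memory[L1] = 98

step 1: P2: store L0 := 61  ⟶  IIMI  (L0)  txn=BusRdX  M[L0]=80
step 2: P1: load  L1  ⟶  IEII  (L1)  txn=BusRd  M[L1]=40
step 3: P1: store L1 := 69  ⟶  IMII  (L1)  txn=∅  M[L1]=40
step 4: P2: load  L0  ⟶  IIMI  (L0)  txn=∅  M[L0]=80
step 5: P2: store L1 := 23  ⟶  IIMI  (L1)  txn=BusRdX+Flush  M[L1]=69
step 6: P0: load  L0  ⟶  SISI  (L0)  txn=BusRd+Flush  M[L0]=61
step 7: P3: load  L1  ⟶  IISS  (L1)  txn=BusRd+Flush  M[L1]=23
step 8: P1: store L0 := 64  ⟶  IMII  (L0)  txn=BusRdX  M[L0]=61
step 9: P2: load  L0  ⟶  ISSI  (L0)  txn=BusRd+Flush  M[L0]=64
step 10: P1: load  L0  ⟶  ISSI  (L0)  txn=∅  M[L0]=64
step 11: P2: store L1 := 98  ⟶  IIMI  (L1)  txn=BusUpgr  M[L1]=23
step 12: P0: store L0 := 94  ⟶  MIII  (L0)  txn=BusRdX  M[L0]=64
step 13: P3: load  L1  ⟶  IISS  (L1)  txn=BusRd+Flush  M[L1]=98
step 14: P1: load  L1  ⟶  ISSS  (L1)  txn=BusRd  M[L1]=98
step 15: P0: load  L1  ⟶  SSSS  (L1)  txn=BusRd  M[L1]=98
step 16: P0: load  L0  ⟶  MIII  (L0)  txn=∅  M[L0]=64
step 17: P2: load  L0  ⟶  SISI  (L0)  txn=BusRd+Flush  M[L0]=94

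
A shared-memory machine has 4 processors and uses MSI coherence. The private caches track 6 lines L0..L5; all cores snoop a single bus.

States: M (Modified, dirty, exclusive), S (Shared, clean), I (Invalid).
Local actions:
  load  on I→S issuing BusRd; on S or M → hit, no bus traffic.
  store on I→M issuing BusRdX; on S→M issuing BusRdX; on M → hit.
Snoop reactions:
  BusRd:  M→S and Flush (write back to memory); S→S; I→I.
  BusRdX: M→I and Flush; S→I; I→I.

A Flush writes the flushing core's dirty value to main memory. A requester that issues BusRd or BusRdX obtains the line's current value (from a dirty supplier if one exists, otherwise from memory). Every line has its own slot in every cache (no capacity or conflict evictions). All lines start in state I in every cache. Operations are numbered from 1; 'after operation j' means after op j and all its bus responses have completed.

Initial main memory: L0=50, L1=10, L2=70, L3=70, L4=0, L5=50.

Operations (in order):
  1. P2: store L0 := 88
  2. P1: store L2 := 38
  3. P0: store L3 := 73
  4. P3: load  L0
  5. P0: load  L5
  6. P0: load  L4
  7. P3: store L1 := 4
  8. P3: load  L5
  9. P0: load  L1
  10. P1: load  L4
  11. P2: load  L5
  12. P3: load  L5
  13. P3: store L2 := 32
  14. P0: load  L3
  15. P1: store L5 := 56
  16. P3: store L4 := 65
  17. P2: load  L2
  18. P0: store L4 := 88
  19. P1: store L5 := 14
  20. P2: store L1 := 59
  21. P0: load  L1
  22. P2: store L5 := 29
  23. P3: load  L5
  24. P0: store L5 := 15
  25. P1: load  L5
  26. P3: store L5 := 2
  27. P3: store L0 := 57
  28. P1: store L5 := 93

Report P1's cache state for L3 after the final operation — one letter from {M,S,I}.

state = I

[1] P2: store L0 := 88 | P0:I, P1:I, P2:M(88), P3:I | bus: BusRdX
[2] P1: store L2 := 38 | P0:I, P1:M(38), P2:I, P3:I | bus: BusRdX
[3] P0: store L3 := 73 | P0:M(73), P1:I, P2:I, P3:I | bus: BusRdX
[4] P3: load  L0 | P0:I, P1:I, P2:S(88), P3:S(88) | bus: BusRd,Flush
[5] P0: load  L5 | P0:S(50), P1:I, P2:I, P3:I | bus: BusRd
[6] P0: load  L4 | P0:S(0), P1:I, P2:I, P3:I | bus: BusRd
[7] P3: store L1 := 4 | P0:I, P1:I, P2:I, P3:M(4) | bus: BusRdX
[8] P3: load  L5 | P0:S(50), P1:I, P2:I, P3:S(50) | bus: BusRd
[9] P0: load  L1 | P0:S(4), P1:I, P2:I, P3:S(4) | bus: BusRd,Flush
[10] P1: load  L4 | P0:S(0), P1:S(0), P2:I, P3:I | bus: BusRd
[11] P2: load  L5 | P0:S(50), P1:I, P2:S(50), P3:S(50) | bus: BusRd
[12] P3: load  L5 | P0:S(50), P1:I, P2:S(50), P3:S(50) | bus: none
[13] P3: store L2 := 32 | P0:I, P1:I, P2:I, P3:M(32) | bus: BusRdX,Flush
[14] P0: load  L3 | P0:M(73), P1:I, P2:I, P3:I | bus: none
[15] P1: store L5 := 56 | P0:I, P1:M(56), P2:I, P3:I | bus: BusRdX
[16] P3: store L4 := 65 | P0:I, P1:I, P2:I, P3:M(65) | bus: BusRdX
[17] P2: load  L2 | P0:I, P1:I, P2:S(32), P3:S(32) | bus: BusRd,Flush
[18] P0: store L4 := 88 | P0:M(88), P1:I, P2:I, P3:I | bus: BusRdX,Flush
[19] P1: store L5 := 14 | P0:I, P1:M(14), P2:I, P3:I | bus: none
[20] P2: store L1 := 59 | P0:I, P1:I, P2:M(59), P3:I | bus: BusRdX
[21] P0: load  L1 | P0:S(59), P1:I, P2:S(59), P3:I | bus: BusRd,Flush
[22] P2: store L5 := 29 | P0:I, P1:I, P2:M(29), P3:I | bus: BusRdX,Flush
[23] P3: load  L5 | P0:I, P1:I, P2:S(29), P3:S(29) | bus: BusRd,Flush
[24] P0: store L5 := 15 | P0:M(15), P1:I, P2:I, P3:I | bus: BusRdX
[25] P1: load  L5 | P0:S(15), P1:S(15), P2:I, P3:I | bus: BusRd,Flush
[26] P3: store L5 := 2 | P0:I, P1:I, P2:I, P3:M(2) | bus: BusRdX
[27] P3: store L0 := 57 | P0:I, P1:I, P2:I, P3:M(57) | bus: BusRdX
[28] P1: store L5 := 93 | P0:I, P1:M(93), P2:I, P3:I | bus: BusRdX,Flush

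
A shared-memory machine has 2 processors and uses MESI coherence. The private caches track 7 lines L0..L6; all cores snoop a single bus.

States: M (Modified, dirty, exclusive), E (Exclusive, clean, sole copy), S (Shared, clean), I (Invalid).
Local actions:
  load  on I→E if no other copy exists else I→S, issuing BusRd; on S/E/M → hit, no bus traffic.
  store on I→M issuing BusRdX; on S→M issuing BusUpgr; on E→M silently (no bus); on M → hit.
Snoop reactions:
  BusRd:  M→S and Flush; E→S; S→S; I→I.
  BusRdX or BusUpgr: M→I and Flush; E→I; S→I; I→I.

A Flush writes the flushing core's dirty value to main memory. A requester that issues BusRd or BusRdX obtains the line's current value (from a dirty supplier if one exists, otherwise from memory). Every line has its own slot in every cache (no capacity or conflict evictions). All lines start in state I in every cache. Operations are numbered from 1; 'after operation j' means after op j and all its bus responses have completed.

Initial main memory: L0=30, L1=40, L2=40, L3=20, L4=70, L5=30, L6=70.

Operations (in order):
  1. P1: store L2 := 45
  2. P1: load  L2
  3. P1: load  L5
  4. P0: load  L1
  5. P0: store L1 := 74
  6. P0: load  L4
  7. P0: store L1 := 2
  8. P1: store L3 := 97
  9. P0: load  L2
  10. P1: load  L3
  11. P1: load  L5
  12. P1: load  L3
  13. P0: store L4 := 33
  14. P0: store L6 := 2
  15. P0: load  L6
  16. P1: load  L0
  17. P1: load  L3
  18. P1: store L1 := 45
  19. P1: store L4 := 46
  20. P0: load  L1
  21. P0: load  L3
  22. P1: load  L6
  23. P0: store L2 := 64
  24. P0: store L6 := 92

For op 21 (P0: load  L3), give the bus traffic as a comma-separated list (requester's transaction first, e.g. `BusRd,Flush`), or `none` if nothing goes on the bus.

bus = BusRd,Flush

  op1 P1: store L2 := 45 → I/M on L2; bus BusRdX; mem=40
  op2 P1: load  L2 → I/M on L2; bus (none); mem=40
  op3 P1: load  L5 → I/E on L5; bus BusRd; mem=30
  op4 P0: load  L1 → E/I on L1; bus BusRd; mem=40
  op5 P0: store L1 := 74 → M/I on L1; bus (none); mem=40
  op6 P0: load  L4 → E/I on L4; bus BusRd; mem=70
  op7 P0: store L1 := 2 → M/I on L1; bus (none); mem=40
  op8 P1: store L3 := 97 → I/M on L3; bus BusRdX; mem=20
  op9 P0: load  L2 → S/S on L2; bus BusRd Flush; mem=45
  op10 P1: load  L3 → I/M on L3; bus (none); mem=20
  op11 P1: load  L5 → I/E on L5; bus (none); mem=30
  op12 P1: load  L3 → I/M on L3; bus (none); mem=20
  op13 P0: store L4 := 33 → M/I on L4; bus (none); mem=70
  op14 P0: store L6 := 2 → M/I on L6; bus BusRdX; mem=70
  op15 P0: load  L6 → M/I on L6; bus (none); mem=70
  op16 P1: load  L0 → I/E on L0; bus BusRd; mem=30
  op17 P1: load  L3 → I/M on L3; bus (none); mem=20
  op18 P1: store L1 := 45 → I/M on L1; bus BusRdX Flush; mem=2
  op19 P1: store L4 := 46 → I/M on L4; bus BusRdX Flush; mem=33
  op20 P0: load  L1 → S/S on L1; bus BusRd Flush; mem=45
  op21 P0: load  L3 → S/S on L3; bus BusRd Flush; mem=97
  op22 P1: load  L6 → S/S on L6; bus BusRd Flush; mem=2
  op23 P0: store L2 := 64 → M/I on L2; bus BusUpgr; mem=45
  op24 P0: store L6 := 92 → M/I on L6; bus BusUpgr; mem=2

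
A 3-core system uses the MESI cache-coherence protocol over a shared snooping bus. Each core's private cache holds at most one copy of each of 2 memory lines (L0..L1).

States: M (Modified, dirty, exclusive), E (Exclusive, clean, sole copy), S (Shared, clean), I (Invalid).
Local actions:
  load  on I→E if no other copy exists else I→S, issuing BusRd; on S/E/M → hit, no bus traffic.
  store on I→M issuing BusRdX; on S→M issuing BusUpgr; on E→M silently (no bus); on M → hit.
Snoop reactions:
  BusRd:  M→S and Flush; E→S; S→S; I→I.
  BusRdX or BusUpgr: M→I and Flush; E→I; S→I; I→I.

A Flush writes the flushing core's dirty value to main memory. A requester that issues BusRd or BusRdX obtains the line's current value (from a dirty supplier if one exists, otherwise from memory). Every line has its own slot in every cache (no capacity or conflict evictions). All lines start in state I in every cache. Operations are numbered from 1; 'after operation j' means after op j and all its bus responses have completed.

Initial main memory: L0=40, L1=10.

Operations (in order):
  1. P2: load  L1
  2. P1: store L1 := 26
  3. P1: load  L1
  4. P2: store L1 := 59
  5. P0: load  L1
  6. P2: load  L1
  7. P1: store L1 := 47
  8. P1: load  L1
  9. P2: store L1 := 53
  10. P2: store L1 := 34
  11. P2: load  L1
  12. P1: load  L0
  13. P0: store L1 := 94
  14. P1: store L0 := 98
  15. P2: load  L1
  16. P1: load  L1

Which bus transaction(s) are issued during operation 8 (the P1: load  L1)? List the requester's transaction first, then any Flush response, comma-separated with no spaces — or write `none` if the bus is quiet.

bus = none

1. P2: load  L1  bus=[BusRd]  L1: P0=I P1=I P2=E  mem[L1]=10
2. P1: store L1 := 26  bus=[BusRdX]  L1: P0=I P1=M P2=I  mem[L1]=10
3. P1: load  L1  bus=[-]  L1: P0=I P1=M P2=I  mem[L1]=10
4. P2: store L1 := 59  bus=[BusRdX,Flush]  L1: P0=I P1=I P2=M  mem[L1]=26
5. P0: load  L1  bus=[BusRd,Flush]  L1: P0=S P1=I P2=S  mem[L1]=59
6. P2: load  L1  bus=[-]  L1: P0=S P1=I P2=S  mem[L1]=59
7. P1: store L1 := 47  bus=[BusRdX]  L1: P0=I P1=M P2=I  mem[L1]=59
8. P1: load  L1  bus=[-]  L1: P0=I P1=M P2=I  mem[L1]=59
9. P2: store L1 := 53  bus=[BusRdX,Flush]  L1: P0=I P1=I P2=M  mem[L1]=47
10. P2: store L1 := 34  bus=[-]  L1: P0=I P1=I P2=M  mem[L1]=47
11. P2: load  L1  bus=[-]  L1: P0=I P1=I P2=M  mem[L1]=47
12. P1: load  L0  bus=[BusRd]  L0: P0=I P1=E P2=I  mem[L0]=40
13. P0: store L1 := 94  bus=[BusRdX,Flush]  L1: P0=M P1=I P2=I  mem[L1]=34
14. P1: store L0 := 98  bus=[-]  L0: P0=I P1=M P2=I  mem[L0]=40
15. P2: load  L1  bus=[BusRd,Flush]  L1: P0=S P1=I P2=S  mem[L1]=94
16. P1: load  L1  bus=[BusRd]  L1: P0=S P1=S P2=S  mem[L1]=94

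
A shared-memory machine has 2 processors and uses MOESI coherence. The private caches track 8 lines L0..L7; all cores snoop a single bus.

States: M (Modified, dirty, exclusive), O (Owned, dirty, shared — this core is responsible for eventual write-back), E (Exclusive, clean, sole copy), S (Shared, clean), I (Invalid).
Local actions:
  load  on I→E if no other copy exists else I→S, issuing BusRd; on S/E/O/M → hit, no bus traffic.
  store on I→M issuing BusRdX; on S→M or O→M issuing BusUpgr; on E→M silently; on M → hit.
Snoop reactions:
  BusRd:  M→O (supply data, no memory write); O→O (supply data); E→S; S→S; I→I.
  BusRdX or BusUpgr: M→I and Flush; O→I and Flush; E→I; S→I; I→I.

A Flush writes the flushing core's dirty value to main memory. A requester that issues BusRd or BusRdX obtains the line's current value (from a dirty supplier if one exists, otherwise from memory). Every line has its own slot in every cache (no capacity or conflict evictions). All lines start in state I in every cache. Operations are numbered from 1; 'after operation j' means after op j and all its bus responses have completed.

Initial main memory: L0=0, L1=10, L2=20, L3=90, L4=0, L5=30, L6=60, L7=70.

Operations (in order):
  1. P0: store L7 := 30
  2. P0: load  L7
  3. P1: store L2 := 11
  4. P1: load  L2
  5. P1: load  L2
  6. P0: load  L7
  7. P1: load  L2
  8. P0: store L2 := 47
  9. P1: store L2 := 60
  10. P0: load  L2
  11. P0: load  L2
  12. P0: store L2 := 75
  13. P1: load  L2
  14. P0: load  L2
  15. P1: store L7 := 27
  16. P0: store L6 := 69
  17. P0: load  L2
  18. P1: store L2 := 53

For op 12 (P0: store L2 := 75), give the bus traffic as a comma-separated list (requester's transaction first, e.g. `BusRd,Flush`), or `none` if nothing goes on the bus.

[1] P0: store L7 := 30 | P0:M(30), P1:I | bus: BusRdX
[2] P0: load  L7 | P0:M(30), P1:I | bus: none
[3] P1: store L2 := 11 | P0:I, P1:M(11) | bus: BusRdX
[4] P1: load  L2 | P0:I, P1:M(11) | bus: none
[5] P1: load  L2 | P0:I, P1:M(11) | bus: none
[6] P0: load  L7 | P0:M(30), P1:I | bus: none
[7] P1: load  L2 | P0:I, P1:M(11) | bus: none
[8] P0: store L2 := 47 | P0:M(47), P1:I | bus: BusRdX,Flush
[9] P1: store L2 := 60 | P0:I, P1:M(60) | bus: BusRdX,Flush
[10] P0: load  L2 | P0:S(60), P1:O(60) | bus: BusRd
[11] P0: load  L2 | P0:S(60), P1:O(60) | bus: none
[12] P0: store L2 := 75 | P0:M(75), P1:I | bus: BusUpgr,Flush
[13] P1: load  L2 | P0:O(75), P1:S(75) | bus: BusRd
[14] P0: load  L2 | P0:O(75), P1:S(75) | bus: none
[15] P1: store L7 := 27 | P0:I, P1:M(27) | bus: BusRdX,Flush
[16] P0: store L6 := 69 | P0:M(69), P1:I | bus: BusRdX
[17] P0: load  L2 | P0:O(75), P1:S(75) | bus: none
[18] P1: store L2 := 53 | P0:I, P1:M(53) | bus: BusUpgr,Flush

bus = BusUpgr,Flush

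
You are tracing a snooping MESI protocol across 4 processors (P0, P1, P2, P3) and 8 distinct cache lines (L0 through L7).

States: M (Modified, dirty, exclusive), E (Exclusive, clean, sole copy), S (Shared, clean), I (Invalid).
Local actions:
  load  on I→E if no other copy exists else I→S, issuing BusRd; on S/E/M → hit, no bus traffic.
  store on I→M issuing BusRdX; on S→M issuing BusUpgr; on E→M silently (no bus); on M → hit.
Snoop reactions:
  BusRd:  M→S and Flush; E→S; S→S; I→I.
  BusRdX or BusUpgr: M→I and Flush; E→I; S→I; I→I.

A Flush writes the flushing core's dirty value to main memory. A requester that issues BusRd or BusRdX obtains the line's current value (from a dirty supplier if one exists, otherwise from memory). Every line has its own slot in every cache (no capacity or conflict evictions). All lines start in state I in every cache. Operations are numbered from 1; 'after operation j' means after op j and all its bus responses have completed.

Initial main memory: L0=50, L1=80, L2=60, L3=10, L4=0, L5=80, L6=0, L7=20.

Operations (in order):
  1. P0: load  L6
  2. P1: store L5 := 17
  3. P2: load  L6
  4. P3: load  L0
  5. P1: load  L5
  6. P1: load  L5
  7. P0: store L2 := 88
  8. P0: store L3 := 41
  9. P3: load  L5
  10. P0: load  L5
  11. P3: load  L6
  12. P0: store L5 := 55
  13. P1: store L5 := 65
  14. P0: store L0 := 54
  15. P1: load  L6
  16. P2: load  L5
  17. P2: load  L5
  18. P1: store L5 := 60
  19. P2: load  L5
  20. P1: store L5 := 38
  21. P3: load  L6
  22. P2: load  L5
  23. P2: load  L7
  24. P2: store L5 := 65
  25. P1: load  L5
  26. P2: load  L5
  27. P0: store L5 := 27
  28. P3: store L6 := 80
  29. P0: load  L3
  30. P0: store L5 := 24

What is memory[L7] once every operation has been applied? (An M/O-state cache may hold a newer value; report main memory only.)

  op1 P0: load  L6 → E/I/I/I on L6; bus BusRd; mem=0
  op2 P1: store L5 := 17 → I/M/I/I on L5; bus BusRdX; mem=80
  op3 P2: load  L6 → S/I/S/I on L6; bus BusRd; mem=0
  op4 P3: load  L0 → I/I/I/E on L0; bus BusRd; mem=50
  op5 P1: load  L5 → I/M/I/I on L5; bus (none); mem=80
  op6 P1: load  L5 → I/M/I/I on L5; bus (none); mem=80
  op7 P0: store L2 := 88 → M/I/I/I on L2; bus BusRdX; mem=60
  op8 P0: store L3 := 41 → M/I/I/I on L3; bus BusRdX; mem=10
  op9 P3: load  L5 → I/S/I/S on L5; bus BusRd Flush; mem=17
  op10 P0: load  L5 → S/S/I/S on L5; bus BusRd; mem=17
  op11 P3: load  L6 → S/I/S/S on L6; bus BusRd; mem=0
  op12 P0: store L5 := 55 → M/I/I/I on L5; bus BusUpgr; mem=17
  op13 P1: store L5 := 65 → I/M/I/I on L5; bus BusRdX Flush; mem=55
  op14 P0: store L0 := 54 → M/I/I/I on L0; bus BusRdX; mem=50
  op15 P1: load  L6 → S/S/S/S on L6; bus BusRd; mem=0
  op16 P2: load  L5 → I/S/S/I on L5; bus BusRd Flush; mem=65
  op17 P2: load  L5 → I/S/S/I on L5; bus (none); mem=65
  op18 P1: store L5 := 60 → I/M/I/I on L5; bus BusUpgr; mem=65
  op19 P2: load  L5 → I/S/S/I on L5; bus BusRd Flush; mem=60
  op20 P1: store L5 := 38 → I/M/I/I on L5; bus BusUpgr; mem=60
  op21 P3: load  L6 → S/S/S/S on L6; bus (none); mem=0
  op22 P2: load  L5 → I/S/S/I on L5; bus BusRd Flush; mem=38
  op23 P2: load  L7 → I/I/E/I on L7; bus BusRd; mem=20
  op24 P2: store L5 := 65 → I/I/M/I on L5; bus BusUpgr; mem=38
  op25 P1: load  L5 → I/S/S/I on L5; bus BusRd Flush; mem=65
  op26 P2: load  L5 → I/S/S/I on L5; bus (none); mem=65
  op27 P0: store L5 := 27 → M/I/I/I on L5; bus BusRdX; mem=65
  op28 P3: store L6 := 80 → I/I/I/M on L6; bus BusUpgr; mem=0
  op29 P0: load  L3 → M/I/I/I on L3; bus (none); mem=10
  op30 P0: store L5 := 24 → M/I/I/I on L5; bus (none); mem=65

memory[L7] = 20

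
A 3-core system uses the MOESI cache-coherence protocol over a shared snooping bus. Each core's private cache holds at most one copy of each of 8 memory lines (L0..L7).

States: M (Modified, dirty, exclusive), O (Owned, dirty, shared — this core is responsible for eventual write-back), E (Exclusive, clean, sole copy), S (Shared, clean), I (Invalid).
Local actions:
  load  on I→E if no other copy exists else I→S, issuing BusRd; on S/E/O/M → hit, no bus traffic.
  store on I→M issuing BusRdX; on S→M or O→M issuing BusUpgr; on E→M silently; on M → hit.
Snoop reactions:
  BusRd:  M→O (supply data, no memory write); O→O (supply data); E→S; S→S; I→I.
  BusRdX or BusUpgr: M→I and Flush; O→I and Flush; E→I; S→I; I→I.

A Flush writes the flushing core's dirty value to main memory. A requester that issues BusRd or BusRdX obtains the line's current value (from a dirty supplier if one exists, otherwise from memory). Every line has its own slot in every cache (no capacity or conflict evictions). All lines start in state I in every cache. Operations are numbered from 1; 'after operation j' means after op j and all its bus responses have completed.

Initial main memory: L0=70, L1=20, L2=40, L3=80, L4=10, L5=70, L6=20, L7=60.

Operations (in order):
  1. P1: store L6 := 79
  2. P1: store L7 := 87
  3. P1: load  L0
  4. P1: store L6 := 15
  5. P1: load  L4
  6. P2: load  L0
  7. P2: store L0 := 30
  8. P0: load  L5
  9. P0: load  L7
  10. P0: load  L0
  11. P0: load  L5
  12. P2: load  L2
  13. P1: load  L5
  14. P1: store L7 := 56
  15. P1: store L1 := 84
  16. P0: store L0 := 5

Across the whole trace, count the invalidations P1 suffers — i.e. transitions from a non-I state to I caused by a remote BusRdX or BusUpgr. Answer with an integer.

  op1 P1: store L6 := 79 → I/M/I on L6; bus BusRdX; mem=20
  op2 P1: store L7 := 87 → I/M/I on L7; bus BusRdX; mem=60
  op3 P1: load  L0 → I/E/I on L0; bus BusRd; mem=70
  op4 P1: store L6 := 15 → I/M/I on L6; bus (none); mem=20
  op5 P1: load  L4 → I/E/I on L4; bus BusRd; mem=10
  op6 P2: load  L0 → I/S/S on L0; bus BusRd; mem=70
  op7 P2: store L0 := 30 → I/I/M on L0; bus BusUpgr; mem=70
  op8 P0: load  L5 → E/I/I on L5; bus BusRd; mem=70
  op9 P0: load  L7 → S/O/I on L7; bus BusRd; mem=60
  op10 P0: load  L0 → S/I/O on L0; bus BusRd; mem=70
  op11 P0: load  L5 → E/I/I on L5; bus (none); mem=70
  op12 P2: load  L2 → I/I/E on L2; bus BusRd; mem=40
  op13 P1: load  L5 → S/S/I on L5; bus BusRd; mem=70
  op14 P1: store L7 := 56 → I/M/I on L7; bus BusUpgr; mem=60
  op15 P1: store L1 := 84 → I/M/I on L1; bus BusRdX; mem=20
  op16 P0: store L0 := 5 → M/I/I on L0; bus BusUpgr Flush; mem=30

invalidations = 1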